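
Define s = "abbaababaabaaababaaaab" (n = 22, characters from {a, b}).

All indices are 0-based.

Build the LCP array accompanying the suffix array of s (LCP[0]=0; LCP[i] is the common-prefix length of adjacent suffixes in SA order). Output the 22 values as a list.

rank | idx | suffix
   0 |  17 | aaaab
   1 |  18 | aaab
   2 |  11 | aaababaaaab
   3 |  19 | aab
   4 |   8 | aabaaababaaaab
   5 |  12 | aababaaaab
   6 |   3 | aababaabaaababaaaab
   7 |  20 | ab
   8 |  15 | abaaaab
   9 |   9 | abaaababaaaab
  10 |   6 | abaabaaababaaaab
  11 |  13 | ababaaaab
  12 |   4 | ababaabaaababaaaab
  13 |   0 | abbaababaabaaababaaaab
  14 |  21 | b
  15 |  16 | baaaab
  16 |  10 | baaababaaaab
  17 |   7 | baabaaababaaaab
  18 |   2 | baababaabaaababaaaab
  19 |  14 | babaaaab
  20 |   5 | babaabaaababaaaab
  21 |   1 | bbaababaabaaababaaaab

SA = [17, 18, 11, 19, 8, 12, 3, 20, 15, 9, 6, 13, 4, 0, 21, 16, 10, 7, 2, 14, 5, 1]
i: (SA[i-1],SA[i]) lcp shared
  1: (17,18) 3 'aaa'
  2: (18,11) 4 'aaab'
  3: (11,19) 2 'aa'
  4: (19,8) 3 'aab'
  5: (8,12) 4 'aaba'
  6: (12,3) 7 'aababaa'
  7: (3,20) 1 'a'
  8: (20,15) 2 'ab'
  9: (15,9) 5 'abaaa'
  10: (9,6) 4 'abaa'
  11: (6,13) 3 'aba'
  12: (13,4) 6 'ababaa'
  13: (4,0) 2 'ab'
  14: (0,21) 0 ''
  15: (21,16) 1 'b'
  16: (16,10) 4 'baaa'
  17: (10,7) 3 'baa'
  18: (7,2) 5 'baaba'
  19: (2,14) 2 'ba'
  20: (14,5) 5 'babaa'
  21: (5,1) 1 'b'

[0, 3, 4, 2, 3, 4, 7, 1, 2, 5, 4, 3, 6, 2, 0, 1, 4, 3, 5, 2, 5, 1]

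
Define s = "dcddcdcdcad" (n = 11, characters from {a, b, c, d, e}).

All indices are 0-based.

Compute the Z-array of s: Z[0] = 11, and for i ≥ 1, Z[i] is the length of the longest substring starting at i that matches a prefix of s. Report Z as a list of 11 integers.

Z[0]=11
i=1: fresh scan; Z[1]=0
i=2: fresh scan; Z[2]=1 grow→box=[2,3)
i=3: fresh scan; Z[3]=3 grow→box=[3,6)
i=4: min(r-i=2, Z[1]=0)=0; Z[4]=0
i=5: min(r-i=1, Z[2]=1)=1; Z[5]=3 grow→box=[5,8)
i=6: min(r-i=2, Z[1]=0)=0; Z[6]=0
i=7: min(r-i=1, Z[2]=1)=1; Z[7]=2 grow→box=[7,9)
i=8: min(r-i=1, Z[1]=0)=0; Z[8]=0
i=9: fresh scan; Z[9]=0
i=10: fresh scan; Z[10]=1 grow→box=[10,11)

[11, 0, 1, 3, 0, 3, 0, 2, 0, 0, 1]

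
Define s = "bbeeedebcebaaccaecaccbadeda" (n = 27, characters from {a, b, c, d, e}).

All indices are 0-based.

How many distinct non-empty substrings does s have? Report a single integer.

347

rank | idx | suffix
   0 |  26 | a
   1 |  11 | aaccaecaccbadeda
   2 |  12 | accaecaccbadeda
   3 |  18 | accbadeda
   4 |  22 | adeda
   5 |  15 | aecaccbadeda
   6 |  10 | baaccaecaccbadeda
   7 |  21 | badeda
   8 |   0 | bbeeedebcebaaccaecaccbadeda
   9 |   7 | bcebaaccaecaccbadeda
  10 |   1 | beeedebcebaaccaecaccbadeda
  11 |  17 | caccbadeda
  12 |  14 | caecaccbadeda
  13 |  20 | cbadeda
  14 |  13 | ccaecaccbadeda
  15 |  19 | ccbadeda
  16 |   8 | cebaaccaecaccbadeda
  17 |  25 | da
  18 |   5 | debcebaaccaecaccbadeda
  19 |  23 | deda
  20 |   9 | ebaaccaecaccbadeda
  21 |   6 | ebcebaaccaecaccbadeda
  22 |  16 | ecaccbadeda
  23 |  24 | eda
  24 |   4 | edebcebaaccaecaccbadeda
  25 |   3 | eedebcebaaccaecaccbadeda
  26 |   2 | eeedebcebaaccaecaccbadeda

SA = [26, 11, 12, 18, 22, 15, 10, 21, 0, 7, 1, 17, 14, 20, 13, 19, 8, 25, 5, 23, 9, 6, 16, 24, 4, 3, 2]
rank  pair      lcp
   1  s[26:],s[11:]  1  'a'
   2  s[11:],s[12:]  1  'a'
   3  s[12:],s[18:]  3  'acc'
   4  s[18:],s[22:]  1  'a'
   5  s[22:],s[15:]  1  'a'
   6  s[15:],s[10:]  0  ''
   7  s[10:],s[21:]  2  'ba'
   8  s[21:],s[0:]  1  'b'
   9  s[0:],s[7:]  1  'b'
  10  s[7:],s[1:]  1  'b'
  11  s[1:],s[17:]  0  ''
  12  s[17:],s[14:]  2  'ca'
  13  s[14:],s[20:]  1  'c'
  14  s[20:],s[13:]  1  'c'
  15  s[13:],s[19:]  2  'cc'
  16  s[19:],s[8:]  1  'c'
  17  s[8:],s[25:]  0  ''
  18  s[25:],s[5:]  1  'd'
  19  s[5:],s[23:]  2  'de'
  20  s[23:],s[9:]  0  ''
  21  s[9:],s[6:]  2  'eb'
  22  s[6:],s[16:]  1  'e'
  23  s[16:],s[24:]  1  'e'
  24  s[24:],s[4:]  2  'ed'
  25  s[4:],s[3:]  1  'e'
  26  s[3:],s[2:]  2  'ee'

n(n+1)/2 = 27·28/2 = 378
Σ LCP = 0 + 1 + 1 + 3 + 1 + 1 + 0 + 2 + 1 + 1 + 1 + 0 + 2 + 1 + 1 + 2 + 1 + 0 + 1 + 2 + 0 + 2 + 1 + 1 + 2 + 1 + 2 = 31
distinct = 378 − 31 = 347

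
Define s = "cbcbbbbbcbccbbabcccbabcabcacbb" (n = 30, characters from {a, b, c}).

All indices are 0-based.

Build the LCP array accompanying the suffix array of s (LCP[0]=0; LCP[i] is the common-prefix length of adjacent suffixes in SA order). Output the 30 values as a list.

[0, 4, 3, 1, 0, 1, 4, 1, 2, 2, 4, 3, 2, 1, 3, 2, 3, 2, 3, 0, 2, 1, 2, 3, 3, 2, 3, 1, 3, 2]

rank | idx | suffix
   0 |  20 | abcabcacbb
   1 |  23 | abcacbb
   2 |  14 | abcccbabcabcacbb
   3 |  26 | acbb
   4 |  29 | b
   5 |  19 | babcabcacbb
   6 |  13 | babcccbabcabcacbb
   7 |  28 | bb
   8 |  12 | bbabcccbabcabcacbb
   9 |   3 | bbbbbcbccbbabcccbabcabcacbb
  10 |   4 | bbbbcbccbbabcccbabcabcacbb
  11 |   5 | bbbcbccbbabcccbabcabcacbb
  12 |   6 | bbcbccbbabcccbabcabcacbb
  13 |  21 | bcabcacbb
  14 |  24 | bcacbb
  15 |   1 | bcbbbbbcbccbbabcccbabcabcacbb
  16 |   7 | bcbccbbabcccbabcabcacbb
  17 |   9 | bccbbabcccbabcabcacbb
  18 |  15 | bcccbabcabcacbb
  19 |  22 | cabcacbb
  20 |  25 | cacbb
  21 |  18 | cbabcabcacbb
  22 |  27 | cbb
  23 |  11 | cbbabcccbabcabcacbb
  24 |   2 | cbbbbbcbccbbabcccbabcabcacbb
  25 |   0 | cbcbbbbbcbccbbabcccbabcabcacbb
  26 |   8 | cbccbbabcccbabcabcacbb
  27 |  17 | ccbabcabcacbb
  28 |  10 | ccbbabcccbabcabcacbb
  29 |  16 | cccbabcabcacbb

SA = [20, 23, 14, 26, 29, 19, 13, 28, 12, 3, 4, 5, 6, 21, 24, 1, 7, 9, 15, 22, 25, 18, 27, 11, 2, 0, 8, 17, 10, 16]
i: (SA[i-1],SA[i]) lcp shared
  1: (20,23) 4 'abca'
  2: (23,14) 3 'abc'
  3: (14,26) 1 'a'
  4: (26,29) 0 ''
  5: (29,19) 1 'b'
  6: (19,13) 4 'babc'
  7: (13,28) 1 'b'
  8: (28,12) 2 'bb'
  9: (12,3) 2 'bb'
  10: (3,4) 4 'bbbb'
  11: (4,5) 3 'bbb'
  12: (5,6) 2 'bb'
  13: (6,21) 1 'b'
  14: (21,24) 3 'bca'
  15: (24,1) 2 'bc'
  16: (1,7) 3 'bcb'
  17: (7,9) 2 'bc'
  18: (9,15) 3 'bcc'
  19: (15,22) 0 ''
  20: (22,25) 2 'ca'
  21: (25,18) 1 'c'
  22: (18,27) 2 'cb'
  23: (27,11) 3 'cbb'
  24: (11,2) 3 'cbb'
  25: (2,0) 2 'cb'
  26: (0,8) 3 'cbc'
  27: (8,17) 1 'c'
  28: (17,10) 3 'ccb'
  29: (10,16) 2 'cc'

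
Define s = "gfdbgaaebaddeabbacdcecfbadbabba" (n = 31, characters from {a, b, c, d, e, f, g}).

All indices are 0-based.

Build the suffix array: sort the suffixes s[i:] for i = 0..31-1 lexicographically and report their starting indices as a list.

[30, 5, 27, 13, 16, 24, 9, 6, 29, 26, 15, 23, 8, 28, 14, 3, 17, 19, 21, 25, 2, 18, 10, 11, 12, 7, 20, 22, 1, 4, 0]

rank→(start, suffix):
  0 → (30, 'a')
  1 → (5, 'aaebaddeabbacdcecfbadbabba')
  2 → (27, 'abba')
  3 → (13, 'abbacdcecfbadbabba')
  4 → (16, 'acdcecfbadbabba')
  5 → (24, 'adbabba')
  6 → (9, 'addeabbacdcecfbadbabba')
  7 → (6, 'aebaddeabbacdcecfbadbabba')
  8 → (29, 'ba')
  9 → (26, 'babba')
  10 → (15, 'bacdcecfbadbabba')
  11 → (23, 'badbabba')
  12 → (8, 'baddeabbacdcecfbadbabba')
  13 → (28, 'bba')
  14 → (14, 'bbacdcecfbadbabba')
  15 → (3, 'bgaaebaddeabbacdcecfbadbabba')
  16 → (17, 'cdcecfbadbabba')
  17 → (19, 'cecfbadbabba')
  18 → (21, 'cfbadbabba')
  19 → (25, 'dbabba')
  20 → (2, 'dbgaaebaddeabbacdcecfbadbabba')
  21 → (18, 'dcecfbadbabba')
  22 → (10, 'ddeabbacdcecfbadbabba')
  23 → (11, 'deabbacdcecfbadbabba')
  24 → (12, 'eabbacdcecfbadbabba')
  25 → (7, 'ebaddeabbacdcecfbadbabba')
  26 → (20, 'ecfbadbabba')
  27 → (22, 'fbadbabba')
  28 → (1, 'fdbgaaebaddeabbacdcecfbadbabba')
  29 → (4, 'gaaebaddeabbacdcecfbadbabba')
  30 → (0, 'gfdbgaaebaddeabbacdcecfbadbabba')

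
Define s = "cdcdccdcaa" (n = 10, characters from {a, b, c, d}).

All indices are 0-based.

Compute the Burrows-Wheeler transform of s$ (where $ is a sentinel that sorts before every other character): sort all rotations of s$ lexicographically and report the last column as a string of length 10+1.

rank  rotation     last
    0  $cdcdccdcaa  a
    1  a$cdcdccdca  a
    2  aa$cdcdccdc  c
    3  caa$cdcdccd  d
    4  ccdcaa$cdcd  d
    5  cdcaa$cdcdc  c
    6  cdccdcaa$cd  d
    7  cdcdccdcaa$  $
    8  dcaa$cdcdcc  c
    9  dccdcaa$cdc  c
   10  dcdccdcaa$c  c

aacddcd$ccc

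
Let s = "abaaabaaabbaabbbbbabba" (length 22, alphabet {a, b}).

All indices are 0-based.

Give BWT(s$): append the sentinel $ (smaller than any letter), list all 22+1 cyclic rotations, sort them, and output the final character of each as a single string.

rank  rotation                 last
    0  $abaaabaaabbaabbbbbabba  a
    1  a$abaaabaaabbaabbbbbabb  b
    2  aaabaaabbaabbbbbabba$ab  b
    3  aaabbaabbbbbabba$abaaab  b
    4  aabaaabbaabbbbbabba$aba  a
    5  aabbaabbbbbabba$abaaaba  a
    6  aabbbbbabba$abaaabaaabb  b
    7  abaaabaaabbaabbbbbabba$  $
    8  abaaabbaabbbbbabba$abaa  a
    9  abba$abaaabaaabbaabbbbb  b
   10  abbaabbbbbabba$abaaabaa  a
   11  abbbbbabba$abaaabaaabba  a
   12  ba$abaaabaaabbaabbbbbab  b
   13  baaabaaabbaabbbbbabba$a  a
   14  baaabbaabbbbbabba$abaaa  a
   15  baabbbbbabba$abaaabaaab  b
   16  babba$abaaabaaabbaabbbb  b
   17  bba$abaaabaaabbaabbbbba  a
   18  bbaabbbbbabba$abaaabaaa  a
   19  bbabba$abaaabaaabbaabbb  b
   20  bbbabba$abaaabaaabbaabb  b
   21  bbbbabba$abaaabaaabbaab  b
   22  bbbbbabba$abaaabaaabbaa  a

abbbaab$abaabaabbaabbba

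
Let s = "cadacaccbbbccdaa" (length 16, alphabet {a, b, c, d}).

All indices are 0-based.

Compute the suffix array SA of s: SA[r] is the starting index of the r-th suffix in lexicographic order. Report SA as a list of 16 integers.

[15, 14, 3, 5, 1, 8, 9, 10, 4, 0, 7, 6, 11, 12, 13, 2]

rank→(start, suffix):
  0 → (15, 'a')
  1 → (14, 'aa')
  2 → (3, 'acaccbbbccdaa')
  3 → (5, 'accbbbccdaa')
  4 → (1, 'adacaccbbbccdaa')
  5 → (8, 'bbbccdaa')
  6 → (9, 'bbccdaa')
  7 → (10, 'bccdaa')
  8 → (4, 'caccbbbccdaa')
  9 → (0, 'cadacaccbbbccdaa')
  10 → (7, 'cbbbccdaa')
  11 → (6, 'ccbbbccdaa')
  12 → (11, 'ccdaa')
  13 → (12, 'cdaa')
  14 → (13, 'daa')
  15 → (2, 'dacaccbbbccdaa')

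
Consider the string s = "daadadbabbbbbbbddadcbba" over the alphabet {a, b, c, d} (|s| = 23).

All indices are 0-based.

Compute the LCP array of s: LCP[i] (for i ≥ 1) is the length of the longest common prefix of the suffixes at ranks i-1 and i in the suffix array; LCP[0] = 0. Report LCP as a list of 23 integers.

[0, 1, 1, 1, 2, 2, 0, 2, 1, 2, 6, 5, 4, 3, 2, 1, 0, 0, 2, 3, 1, 1, 1]

rank | idx | suffix
   0 |  22 | a
   1 |   1 | aadadbabbbbbbbddadcbba
   2 |   7 | abbbbbbbddadcbba
   3 |   2 | adadbabbbbbbbddadcbba
   4 |   4 | adbabbbbbbbddadcbba
   5 |  17 | adcbba
   6 |  21 | ba
   7 |   6 | babbbbbbbddadcbba
   8 |  20 | bba
   9 |   8 | bbbbbbbddadcbba
  10 |   9 | bbbbbbddadcbba
  11 |  10 | bbbbbddadcbba
  12 |  11 | bbbbddadcbba
  13 |  12 | bbbddadcbba
  14 |  13 | bbddadcbba
  15 |  14 | bddadcbba
  16 |  19 | cbba
  17 |   0 | daadadbabbbbbbbddadcbba
  18 |   3 | dadbabbbbbbbddadcbba
  19 |  16 | dadcbba
  20 |   5 | dbabbbbbbbddadcbba
  21 |  18 | dcbba
  22 |  15 | ddadcbba

SA = [22, 1, 7, 2, 4, 17, 21, 6, 20, 8, 9, 10, 11, 12, 13, 14, 19, 0, 3, 16, 5, 18, 15]
i: (SA[i-1],SA[i]) lcp shared
  1: (22,1) 1 'a'
  2: (1,7) 1 'a'
  3: (7,2) 1 'a'
  4: (2,4) 2 'ad'
  5: (4,17) 2 'ad'
  6: (17,21) 0 ''
  7: (21,6) 2 'ba'
  8: (6,20) 1 'b'
  9: (20,8) 2 'bb'
  10: (8,9) 6 'bbbbbb'
  11: (9,10) 5 'bbbbb'
  12: (10,11) 4 'bbbb'
  13: (11,12) 3 'bbb'
  14: (12,13) 2 'bb'
  15: (13,14) 1 'b'
  16: (14,19) 0 ''
  17: (19,0) 0 ''
  18: (0,3) 2 'da'
  19: (3,16) 3 'dad'
  20: (16,5) 1 'd'
  21: (5,18) 1 'd'
  22: (18,15) 1 'd'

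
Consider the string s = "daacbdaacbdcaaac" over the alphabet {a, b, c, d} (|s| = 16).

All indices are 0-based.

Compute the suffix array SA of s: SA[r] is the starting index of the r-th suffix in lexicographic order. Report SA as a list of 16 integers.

rank | idx | suffix
   0 |  12 | aaac
   1 |  13 | aac
   2 |   1 | aacbdaacbdcaaac
   3 |   6 | aacbdcaaac
   4 |  14 | ac
   5 |   2 | acbdaacbdcaaac
   6 |   7 | acbdcaaac
   7 |   4 | bdaacbdcaaac
   8 |   9 | bdcaaac
   9 |  15 | c
  10 |  11 | caaac
  11 |   3 | cbdaacbdcaaac
  12 |   8 | cbdcaaac
  13 |   0 | daacbdaacbdcaaac
  14 |   5 | daacbdcaaac
  15 |  10 | dcaaac

[12, 13, 1, 6, 14, 2, 7, 4, 9, 15, 11, 3, 8, 0, 5, 10]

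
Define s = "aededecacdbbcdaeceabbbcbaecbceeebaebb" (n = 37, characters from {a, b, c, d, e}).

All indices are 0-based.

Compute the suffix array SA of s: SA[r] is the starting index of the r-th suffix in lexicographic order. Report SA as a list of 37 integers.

sorted suffixes:
  #0 SA[0]=18  'abbbcbaecbceeebaebb'
  #1 SA[1]=7  'acdbbcdaeceabbbcbaecbceeebaebb'
  #2 SA[2]=33  'aebb'
  #3 SA[3]=24  'aecbceeebaebb'
  #4 SA[4]=14  'aeceabbbcbaecbceeebaebb'
  #5 SA[5]=0  'aededecacdbbcdaeceabbbcbaecbceeebaebb'
  #6 SA[6]=36  'b'
  #7 SA[7]=32  'baebb'
  #8 SA[8]=23  'baecbceeebaebb'
  #9 SA[9]=35  'bb'
  #10 SA[10]=19  'bbbcbaecbceeebaebb'
  #11 SA[11]=20  'bbcbaecbceeebaebb'
  #12 SA[12]=10  'bbcdaeceabbbcbaecbceeebaebb'
  #13 SA[13]=21  'bcbaecbceeebaebb'
  #14 SA[14]=11  'bcdaeceabbbcbaecbceeebaebb'
  #15 SA[15]=27  'bceeebaebb'
  #16 SA[16]=6  'cacdbbcdaeceabbbcbaecbceeebaebb'
  #17 SA[17]=22  'cbaecbceeebaebb'
  #18 SA[18]=26  'cbceeebaebb'
  #19 SA[19]=12  'cdaeceabbbcbaecbceeebaebb'
  #20 SA[20]=8  'cdbbcdaeceabbbcbaecbceeebaebb'
  #21 SA[21]=16  'ceabbbcbaecbceeebaebb'
  #22 SA[22]=28  'ceeebaebb'
  #23 SA[23]=13  'daeceabbbcbaecbceeebaebb'
  #24 SA[24]=9  'dbbcdaeceabbbcbaecbceeebaebb'
  #25 SA[25]=4  'decacdbbcdaeceabbbcbaecbceeebaebb'
  #26 SA[26]=2  'dedecacdbbcdaeceabbbcbaecbceeebaebb'
  #27 SA[27]=17  'eabbbcbaecbceeebaebb'
  #28 SA[28]=31  'ebaebb'
  #29 SA[29]=34  'ebb'
  #30 SA[30]=5  'ecacdbbcdaeceabbbcbaecbceeebaebb'
  #31 SA[31]=25  'ecbceeebaebb'
  #32 SA[32]=15  'eceabbbcbaecbceeebaebb'
  #33 SA[33]=3  'edecacdbbcdaeceabbbcbaecbceeebaebb'
  #34 SA[34]=1  'ededecacdbbcdaeceabbbcbaecbceeebaebb'
  #35 SA[35]=30  'eebaebb'
  #36 SA[36]=29  'eeebaebb'

[18, 7, 33, 24, 14, 0, 36, 32, 23, 35, 19, 20, 10, 21, 11, 27, 6, 22, 26, 12, 8, 16, 28, 13, 9, 4, 2, 17, 31, 34, 5, 25, 15, 3, 1, 30, 29]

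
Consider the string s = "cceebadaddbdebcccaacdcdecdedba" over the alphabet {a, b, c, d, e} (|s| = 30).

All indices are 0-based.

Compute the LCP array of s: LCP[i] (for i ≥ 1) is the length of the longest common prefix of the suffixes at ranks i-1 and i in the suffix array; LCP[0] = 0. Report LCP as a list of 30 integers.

[0, 1, 1, 1, 2, 0, 2, 1, 1, 0, 1, 2, 2, 1, 2, 3, 1, 0, 1, 2, 1, 1, 1, 2, 2, 0, 2, 1, 1, 1]

rank→(start, suffix):
  0 → (29, 'a')
  1 → (17, 'aacdcdecdedba')
  2 → (18, 'acdcdecdedba')
  3 → (5, 'adaddbdebcccaacdcdecdedba')
  4 → (7, 'addbdebcccaacdcdecdedba')
  5 → (28, 'ba')
  6 → (4, 'badaddbdebcccaacdcdecdedba')
  7 → (13, 'bcccaacdcdecdedba')
  8 → (10, 'bdebcccaacdcdecdedba')
  9 → (16, 'caacdcdecdedba')
  10 → (15, 'ccaacdcdecdedba')
  11 → (14, 'cccaacdcdecdedba')
  12 → (0, 'cceebadaddbdebcccaacdcdecdedba')
  13 → (19, 'cdcdecdedba')
  14 → (21, 'cdecdedba')
  15 → (24, 'cdedba')
  16 → (1, 'ceebadaddbdebcccaacdcdecdedba')
  17 → (6, 'daddbdebcccaacdcdecdedba')
  18 → (27, 'dba')
  19 → (9, 'dbdebcccaacdcdecdedba')
  20 → (20, 'dcdecdedba')
  21 → (8, 'ddbdebcccaacdcdecdedba')
  22 → (11, 'debcccaacdcdecdedba')
  23 → (22, 'decdedba')
  24 → (25, 'dedba')
  25 → (3, 'ebadaddbdebcccaacdcdecdedba')
  26 → (12, 'ebcccaacdcdecdedba')
  27 → (23, 'ecdedba')
  28 → (26, 'edba')
  29 → (2, 'eebadaddbdebcccaacdcdecdedba')

SA = [29, 17, 18, 5, 7, 28, 4, 13, 10, 16, 15, 14, 0, 19, 21, 24, 1, 6, 27, 9, 20, 8, 11, 22, 25, 3, 12, 23, 26, 2]
[i] adj suffixes → lcp
  [1] 29/17 → 1 ('a')
  [2] 17/18 → 1 ('a')
  [3] 18/5 → 1 ('a')
  [4] 5/7 → 2 ('ad')
  [5] 7/28 → 0 ('')
  [6] 28/4 → 2 ('ba')
  [7] 4/13 → 1 ('b')
  [8] 13/10 → 1 ('b')
  [9] 10/16 → 0 ('')
  [10] 16/15 → 1 ('c')
  [11] 15/14 → 2 ('cc')
  [12] 14/0 → 2 ('cc')
  [13] 0/19 → 1 ('c')
  [14] 19/21 → 2 ('cd')
  [15] 21/24 → 3 ('cde')
  [16] 24/1 → 1 ('c')
  [17] 1/6 → 0 ('')
  [18] 6/27 → 1 ('d')
  [19] 27/9 → 2 ('db')
  [20] 9/20 → 1 ('d')
  [21] 20/8 → 1 ('d')
  [22] 8/11 → 1 ('d')
  [23] 11/22 → 2 ('de')
  [24] 22/25 → 2 ('de')
  [25] 25/3 → 0 ('')
  [26] 3/12 → 2 ('eb')
  [27] 12/23 → 1 ('e')
  [28] 23/26 → 1 ('e')
  [29] 26/2 → 1 ('e')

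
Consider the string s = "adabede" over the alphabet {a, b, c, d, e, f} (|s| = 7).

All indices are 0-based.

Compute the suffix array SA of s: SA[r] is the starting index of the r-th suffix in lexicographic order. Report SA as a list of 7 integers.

[2, 0, 3, 1, 5, 6, 4]

rank→(start, suffix):
  0 → (2, 'abede')
  1 → (0, 'adabede')
  2 → (3, 'bede')
  3 → (1, 'dabede')
  4 → (5, 'de')
  5 → (6, 'e')
  6 → (4, 'ede')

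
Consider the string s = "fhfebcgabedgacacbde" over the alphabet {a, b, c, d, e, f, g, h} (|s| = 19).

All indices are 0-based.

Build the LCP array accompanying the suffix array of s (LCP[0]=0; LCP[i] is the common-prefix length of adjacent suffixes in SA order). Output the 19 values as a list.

[0, 1, 2, 0, 1, 1, 0, 1, 1, 0, 1, 0, 1, 1, 0, 1, 0, 2, 0]

sorted suffixes:
  #0 SA[0]=7  'abedgacacbde'
  #1 SA[1]=12  'acacbde'
  #2 SA[2]=14  'acbde'
  #3 SA[3]=4  'bcgabedgacacbde'
  #4 SA[4]=16  'bde'
  #5 SA[5]=8  'bedgacacbde'
  #6 SA[6]=13  'cacbde'
  #7 SA[7]=15  'cbde'
  #8 SA[8]=5  'cgabedgacacbde'
  #9 SA[9]=17  'de'
  #10 SA[10]=10  'dgacacbde'
  #11 SA[11]=18  'e'
  #12 SA[12]=3  'ebcgabedgacacbde'
  #13 SA[13]=9  'edgacacbde'
  #14 SA[14]=2  'febcgabedgacacbde'
  #15 SA[15]=0  'fhfebcgabedgacacbde'
  #16 SA[16]=6  'gabedgacacbde'
  #17 SA[17]=11  'gacacbde'
  #18 SA[18]=1  'hfebcgabedgacacbde'

SA = [7, 12, 14, 4, 16, 8, 13, 15, 5, 17, 10, 18, 3, 9, 2, 0, 6, 11, 1]
[i] adj suffixes → lcp
  [1] 7/12 → 1 ('a')
  [2] 12/14 → 2 ('ac')
  [3] 14/4 → 0 ('')
  [4] 4/16 → 1 ('b')
  [5] 16/8 → 1 ('b')
  [6] 8/13 → 0 ('')
  [7] 13/15 → 1 ('c')
  [8] 15/5 → 1 ('c')
  [9] 5/17 → 0 ('')
  [10] 17/10 → 1 ('d')
  [11] 10/18 → 0 ('')
  [12] 18/3 → 1 ('e')
  [13] 3/9 → 1 ('e')
  [14] 9/2 → 0 ('')
  [15] 2/0 → 1 ('f')
  [16] 0/6 → 0 ('')
  [17] 6/11 → 2 ('ga')
  [18] 11/1 → 0 ('')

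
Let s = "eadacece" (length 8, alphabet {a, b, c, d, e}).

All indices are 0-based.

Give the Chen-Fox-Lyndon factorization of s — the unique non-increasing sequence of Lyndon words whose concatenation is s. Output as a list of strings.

["e", "ad", "acece"]

emit factor 1: 'e' (i=0, period=1)
emit factor 2: 'ad' (i=1, period=2)
emit factor 3: 'acece' (i=3, period=5)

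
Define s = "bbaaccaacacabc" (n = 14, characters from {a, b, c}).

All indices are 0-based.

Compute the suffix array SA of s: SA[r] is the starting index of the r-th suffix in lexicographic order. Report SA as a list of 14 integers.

sorted suffixes:
  #0 SA[0]=6  'aacacabc'
  #1 SA[1]=2  'aaccaacacabc'
  #2 SA[2]=11  'abc'
  #3 SA[3]=9  'acabc'
  #4 SA[4]=7  'acacabc'
  #5 SA[5]=3  'accaacacabc'
  #6 SA[6]=1  'baaccaacacabc'
  #7 SA[7]=0  'bbaaccaacacabc'
  #8 SA[8]=12  'bc'
  #9 SA[9]=13  'c'
  #10 SA[10]=5  'caacacabc'
  #11 SA[11]=10  'cabc'
  #12 SA[12]=8  'cacabc'
  #13 SA[13]=4  'ccaacacabc'

[6, 2, 11, 9, 7, 3, 1, 0, 12, 13, 5, 10, 8, 4]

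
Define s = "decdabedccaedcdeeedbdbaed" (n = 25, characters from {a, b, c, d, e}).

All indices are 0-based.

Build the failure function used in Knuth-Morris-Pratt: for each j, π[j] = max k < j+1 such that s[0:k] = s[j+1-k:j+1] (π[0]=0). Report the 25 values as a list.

[0, 0, 0, 1, 0, 0, 0, 1, 0, 0, 0, 0, 1, 0, 1, 2, 0, 0, 1, 0, 1, 0, 0, 0, 1]

π[0] = 0
j=1 s[j]='e': π[1]=0 (border '')
j=2 s[j]='c': π[2]=0 (border '')
j=3 s[j]='d': π[3]=1 (border 'd')
j=4 s[j]='a': k: 1→0; π[4]=0 (border '')
j=5 s[j]='b': π[5]=0 (border '')
j=6 s[j]='e': π[6]=0 (border '')
j=7 s[j]='d': π[7]=1 (border 'd')
j=8 s[j]='c': k: 1→0; π[8]=0 (border '')
j=9 s[j]='c': π[9]=0 (border '')
j=10 s[j]='a': π[10]=0 (border '')
j=11 s[j]='e': π[11]=0 (border '')
j=12 s[j]='d': π[12]=1 (border 'd')
j=13 s[j]='c': k: 1→0; π[13]=0 (border '')
j=14 s[j]='d': π[14]=1 (border 'd')
j=15 s[j]='e': π[15]=2 (border 'de')
j=16 s[j]='e': k: 2→0; π[16]=0 (border '')
j=17 s[j]='e': π[17]=0 (border '')
j=18 s[j]='d': π[18]=1 (border 'd')
j=19 s[j]='b': k: 1→0; π[19]=0 (border '')
j=20 s[j]='d': π[20]=1 (border 'd')
j=21 s[j]='b': k: 1→0; π[21]=0 (border '')
j=22 s[j]='a': π[22]=0 (border '')
j=23 s[j]='e': π[23]=0 (border '')
j=24 s[j]='d': π[24]=1 (border 'd')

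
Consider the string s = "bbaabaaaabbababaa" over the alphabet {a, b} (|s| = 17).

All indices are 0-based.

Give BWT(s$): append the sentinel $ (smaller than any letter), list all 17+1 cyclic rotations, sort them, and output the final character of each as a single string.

aabbabababaaabab$a

rank  rotation            last
    0  $bbaabaaaabbababaa  a
    1  a$bbaabaaaabbababa  a
    2  aa$bbaabaaaabbabab  b
    3  aaaabbababaa$bbaab  b
    4  aaabbababaa$bbaaba  a
    5  aabaaaabbababaa$bb  b
    6  aabbababaa$bbaabaa  a
    7  abaa$bbaabaaaabbab  b
    8  abaaaabbababaa$bba  a
    9  ababaa$bbaabaaaabb  b
   10  abbababaa$bbaabaaa  a
   11  baa$bbaabaaaabbaba  a
   12  baaaabbababaa$bbaa  a
   13  baabaaaabbababaa$b  b
   14  babaa$bbaabaaaabba  a
   15  bababaa$bbaabaaaab  b
   16  bbaabaaaabbababaa$  $
   17  bbababaa$bbaabaaaa  a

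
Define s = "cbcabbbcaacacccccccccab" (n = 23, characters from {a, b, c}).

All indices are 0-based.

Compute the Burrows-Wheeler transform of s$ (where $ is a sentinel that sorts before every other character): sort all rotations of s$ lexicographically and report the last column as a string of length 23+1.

bcccacaabbcbcba$ccccccca

rank  rotation                  last
    0  $cbcabbbcaacacccccccccab  b
    1  aacacccccccccab$cbcabbbc  c
    2  ab$cbcabbbcaacaccccccccc  c
    3  abbbcaacacccccccccab$cbc  c
    4  acacccccccccab$cbcabbbca  a
    5  acccccccccab$cbcabbbcaac  c
    6  b$cbcabbbcaacaccccccccca  a
    7  bbbcaacacccccccccab$cbca  a
    8  bbcaacacccccccccab$cbcab  b
    9  bcaacacccccccccab$cbcabb  b
   10  bcabbbcaacacccccccccab$c  c
   11  caacacccccccccab$cbcabbb  b
   12  cab$cbcabbbcaacacccccccc  c
   13  cabbbcaacacccccccccab$cb  b
   14  cacccccccccab$cbcabbbcaa  a
   15  cbcabbbcaacacccccccccab$  $
   16  ccab$cbcabbbcaacaccccccc  c
   17  cccab$cbcabbbcaacacccccc  c
   18  ccccab$cbcabbbcaacaccccc  c
   19  cccccab$cbcabbbcaacacccc  c
   20  ccccccab$cbcabbbcaacaccc  c
   21  cccccccab$cbcabbbcaacacc  c
   22  ccccccccab$cbcabbbcaacac  c
   23  cccccccccab$cbcabbbcaaca  a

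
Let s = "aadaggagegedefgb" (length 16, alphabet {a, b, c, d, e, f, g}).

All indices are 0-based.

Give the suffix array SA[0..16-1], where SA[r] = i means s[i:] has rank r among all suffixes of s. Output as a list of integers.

sorted suffixes:
  #0 SA[0]=0  'aadaggagegedefgb'
  #1 SA[1]=1  'adaggagegedefgb'
  #2 SA[2]=6  'agegedefgb'
  #3 SA[3]=3  'aggagegedefgb'
  #4 SA[4]=15  'b'
  #5 SA[5]=2  'daggagegedefgb'
  #6 SA[6]=11  'defgb'
  #7 SA[7]=10  'edefgb'
  #8 SA[8]=12  'efgb'
  #9 SA[9]=8  'egedefgb'
  #10 SA[10]=13  'fgb'
  #11 SA[11]=5  'gagegedefgb'
  #12 SA[12]=14  'gb'
  #13 SA[13]=9  'gedefgb'
  #14 SA[14]=7  'gegedefgb'
  #15 SA[15]=4  'ggagegedefgb'

[0, 1, 6, 3, 15, 2, 11, 10, 12, 8, 13, 5, 14, 9, 7, 4]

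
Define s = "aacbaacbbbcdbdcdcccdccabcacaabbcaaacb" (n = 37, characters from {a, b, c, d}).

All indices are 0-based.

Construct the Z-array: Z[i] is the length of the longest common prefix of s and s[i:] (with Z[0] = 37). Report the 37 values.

Z[0]=37
i=1: fresh scan; Z[1]=1 scan→box=[1,2)
i=2: fresh scan; Z[2]=0
i=3: fresh scan; Z[3]=0
i=4: fresh scan; Z[4]=4 scan→box=[4,8)
i=5: min(r-i=3, Z[1]=1)=1; Z[5]=1
i=6: min(r-i=2, Z[2]=0)=0; Z[6]=0
i=7: min(r-i=1, Z[3]=0)=0; Z[7]=0
i=8: fresh scan; Z[8]=0
i=9: fresh scan; Z[9]=0
i=10: fresh scan; Z[10]=0
i=11: fresh scan; Z[11]=0
i=12: fresh scan; Z[12]=0
i=13: fresh scan; Z[13]=0
i=14: fresh scan; Z[14]=0
i=15: fresh scan; Z[15]=0
i=16: fresh scan; Z[16]=0
i=17: fresh scan; Z[17]=0
i=18: fresh scan; Z[18]=0
i=19: fresh scan; Z[19]=0
i=20: fresh scan; Z[20]=0
i=21: fresh scan; Z[21]=0
i=22: fresh scan; Z[22]=1 scan→box=[22,23)
i=23: fresh scan; Z[23]=0
i=24: fresh scan; Z[24]=0
i=25: fresh scan; Z[25]=1 scan→box=[25,26)
i=26: fresh scan; Z[26]=0
i=27: fresh scan; Z[27]=2 scan→box=[27,29)
i=28: min(r-i=1, Z[1]=1)=1; Z[28]=1
i=29: fresh scan; Z[29]=0
i=30: fresh scan; Z[30]=0
i=31: fresh scan; Z[31]=0
i=32: fresh scan; Z[32]=2 scan→box=[32,34)
i=33: min(r-i=1, Z[1]=1)=1; Z[33]=4 scan→box=[33,37)
i=34: min(r-i=3, Z[1]=1)=1; Z[34]=1
i=35: min(r-i=2, Z[2]=0)=0; Z[35]=0
i=36: min(r-i=1, Z[3]=0)=0; Z[36]=0

[37, 1, 0, 0, 4, 1, 0, 0, 0, 0, 0, 0, 0, 0, 0, 0, 0, 0, 0, 0, 0, 0, 1, 0, 0, 1, 0, 2, 1, 0, 0, 0, 2, 4, 1, 0, 0]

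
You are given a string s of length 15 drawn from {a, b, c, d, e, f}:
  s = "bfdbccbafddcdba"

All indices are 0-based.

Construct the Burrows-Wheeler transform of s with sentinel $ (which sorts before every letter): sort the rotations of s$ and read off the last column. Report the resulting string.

abbdcd$cbdcfdfba

rank  rotation          last
    0  $bfdbccbafddcdba  a
    1  a$bfdbccbafddcdb  b
    2  afddcdba$bfdbccb  b
    3  ba$bfdbccbafddcd  d
    4  bafddcdba$bfdbcc  c
    5  bccbafddcdba$bfd  d
    6  bfdbccbafddcdba$  $
    7  cbafddcdba$bfdbc  c
    8  ccbafddcdba$bfdb  b
    9  cdba$bfdbccbafdd  d
   10  dba$bfdbccbafddc  c
   11  dbccbafddcdba$bf  f
   12  dcdba$bfdbccbafd  d
   13  ddcdba$bfdbccbaf  f
   14  fdbccbafddcdba$b  b
   15  fddcdba$bfdbccba  a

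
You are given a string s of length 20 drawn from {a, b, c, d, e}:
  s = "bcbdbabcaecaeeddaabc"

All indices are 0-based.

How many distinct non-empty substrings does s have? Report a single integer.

188

rank→(start, suffix):
  0 → (16, 'aabc')
  1 → (17, 'abc')
  2 → (5, 'abcaecaeeddaabc')
  3 → (8, 'aecaeeddaabc')
  4 → (11, 'aeeddaabc')
  5 → (4, 'babcaecaeeddaabc')
  6 → (18, 'bc')
  7 → (6, 'bcaecaeeddaabc')
  8 → (0, 'bcbdbabcaecaeeddaabc')
  9 → (2, 'bdbabcaecaeeddaabc')
  10 → (19, 'c')
  11 → (7, 'caecaeeddaabc')
  12 → (10, 'caeeddaabc')
  13 → (1, 'cbdbabcaecaeeddaabc')
  14 → (15, 'daabc')
  15 → (3, 'dbabcaecaeeddaabc')
  16 → (14, 'ddaabc')
  17 → (9, 'ecaeeddaabc')
  18 → (13, 'eddaabc')
  19 → (12, 'eeddaabc')

SA = [16, 17, 5, 8, 11, 4, 18, 6, 0, 2, 19, 7, 10, 1, 15, 3, 14, 9, 13, 12]
rank  pair      lcp
   1  s[16:],s[17:]  1  'a'
   2  s[17:],s[5:]  3  'abc'
   3  s[5:],s[8:]  1  'a'
   4  s[8:],s[11:]  2  'ae'
   5  s[11:],s[4:]  0  ''
   6  s[4:],s[18:]  1  'b'
   7  s[18:],s[6:]  2  'bc'
   8  s[6:],s[0:]  2  'bc'
   9  s[0:],s[2:]  1  'b'
  10  s[2:],s[19:]  0  ''
  11  s[19:],s[7:]  1  'c'
  12  s[7:],s[10:]  3  'cae'
  13  s[10:],s[1:]  1  'c'
  14  s[1:],s[15:]  0  ''
  15  s[15:],s[3:]  1  'd'
  16  s[3:],s[14:]  1  'd'
  17  s[14:],s[9:]  0  ''
  18  s[9:],s[13:]  1  'e'
  19  s[13:],s[12:]  1  'e'

n(n+1)/2 = 20·21/2 = 210
Σ LCP = 0 + 1 + 3 + 1 + 2 + 0 + 1 + 2 + 2 + 1 + 0 + 1 + 3 + 1 + 0 + 1 + 1 + 0 + 1 + 1 = 22
distinct = 210 − 22 = 188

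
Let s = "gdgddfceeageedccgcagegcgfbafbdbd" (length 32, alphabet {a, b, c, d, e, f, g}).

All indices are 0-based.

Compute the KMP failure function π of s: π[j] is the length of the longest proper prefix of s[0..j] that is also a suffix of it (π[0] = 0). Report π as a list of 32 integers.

[0, 0, 1, 2, 0, 0, 0, 0, 0, 0, 1, 0, 0, 0, 0, 0, 1, 0, 0, 1, 0, 1, 0, 1, 0, 0, 0, 0, 0, 0, 0, 0]

π[0] = 0
j=1 s[j]='d': π[1]=0 (border '')
j=2 s[j]='g': π[2]=1 (border 'g')
j=3 s[j]='d': π[3]=2 (border 'gd')
j=4 s[j]='d': k: 2→0; π[4]=0 (border '')
j=5 s[j]='f': π[5]=0 (border '')
j=6 s[j]='c': π[6]=0 (border '')
j=7 s[j]='e': π[7]=0 (border '')
j=8 s[j]='e': π[8]=0 (border '')
j=9 s[j]='a': π[9]=0 (border '')
j=10 s[j]='g': π[10]=1 (border 'g')
j=11 s[j]='e': k: 1→0; π[11]=0 (border '')
j=12 s[j]='e': π[12]=0 (border '')
j=13 s[j]='d': π[13]=0 (border '')
j=14 s[j]='c': π[14]=0 (border '')
j=15 s[j]='c': π[15]=0 (border '')
j=16 s[j]='g': π[16]=1 (border 'g')
j=17 s[j]='c': k: 1→0; π[17]=0 (border '')
j=18 s[j]='a': π[18]=0 (border '')
j=19 s[j]='g': π[19]=1 (border 'g')
j=20 s[j]='e': k: 1→0; π[20]=0 (border '')
j=21 s[j]='g': π[21]=1 (border 'g')
j=22 s[j]='c': k: 1→0; π[22]=0 (border '')
j=23 s[j]='g': π[23]=1 (border 'g')
j=24 s[j]='f': k: 1→0; π[24]=0 (border '')
j=25 s[j]='b': π[25]=0 (border '')
j=26 s[j]='a': π[26]=0 (border '')
j=27 s[j]='f': π[27]=0 (border '')
j=28 s[j]='b': π[28]=0 (border '')
j=29 s[j]='d': π[29]=0 (border '')
j=30 s[j]='b': π[30]=0 (border '')
j=31 s[j]='d': π[31]=0 (border '')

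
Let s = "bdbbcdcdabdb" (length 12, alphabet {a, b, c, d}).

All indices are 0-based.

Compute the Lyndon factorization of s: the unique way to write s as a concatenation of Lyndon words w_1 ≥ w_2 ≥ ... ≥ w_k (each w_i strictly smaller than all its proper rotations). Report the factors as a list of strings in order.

emit factor 1: 'bd' (i=0, period=2)
emit factor 2: 'bbcdcd' (i=2, period=6)
emit factor 3: 'abdb' (i=8, period=4)

["bd", "bbcdcd", "abdb"]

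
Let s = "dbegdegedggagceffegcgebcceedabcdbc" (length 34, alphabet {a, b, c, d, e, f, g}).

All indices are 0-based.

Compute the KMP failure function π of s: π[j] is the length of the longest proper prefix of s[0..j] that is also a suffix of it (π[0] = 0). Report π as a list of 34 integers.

π[0] = 0
j=1 s[j]='b': π[1]=0 (border '')
j=2 s[j]='e': π[2]=0 (border '')
j=3 s[j]='g': π[3]=0 (border '')
j=4 s[j]='d': π[4]=1 (border 'd')
j=5 s[j]='e': k: 1→0; π[5]=0 (border '')
j=6 s[j]='g': π[6]=0 (border '')
j=7 s[j]='e': π[7]=0 (border '')
j=8 s[j]='d': π[8]=1 (border 'd')
j=9 s[j]='g': k: 1→0; π[9]=0 (border '')
j=10 s[j]='g': π[10]=0 (border '')
j=11 s[j]='a': π[11]=0 (border '')
j=12 s[j]='g': π[12]=0 (border '')
j=13 s[j]='c': π[13]=0 (border '')
j=14 s[j]='e': π[14]=0 (border '')
j=15 s[j]='f': π[15]=0 (border '')
j=16 s[j]='f': π[16]=0 (border '')
j=17 s[j]='e': π[17]=0 (border '')
j=18 s[j]='g': π[18]=0 (border '')
j=19 s[j]='c': π[19]=0 (border '')
j=20 s[j]='g': π[20]=0 (border '')
j=21 s[j]='e': π[21]=0 (border '')
j=22 s[j]='b': π[22]=0 (border '')
j=23 s[j]='c': π[23]=0 (border '')
j=24 s[j]='c': π[24]=0 (border '')
j=25 s[j]='e': π[25]=0 (border '')
j=26 s[j]='e': π[26]=0 (border '')
j=27 s[j]='d': π[27]=1 (border 'd')
j=28 s[j]='a': k: 1→0; π[28]=0 (border '')
j=29 s[j]='b': π[29]=0 (border '')
j=30 s[j]='c': π[30]=0 (border '')
j=31 s[j]='d': π[31]=1 (border 'd')
j=32 s[j]='b': π[32]=2 (border 'db')
j=33 s[j]='c': k: 2→0; π[33]=0 (border '')

[0, 0, 0, 0, 1, 0, 0, 0, 1, 0, 0, 0, 0, 0, 0, 0, 0, 0, 0, 0, 0, 0, 0, 0, 0, 0, 0, 1, 0, 0, 0, 1, 2, 0]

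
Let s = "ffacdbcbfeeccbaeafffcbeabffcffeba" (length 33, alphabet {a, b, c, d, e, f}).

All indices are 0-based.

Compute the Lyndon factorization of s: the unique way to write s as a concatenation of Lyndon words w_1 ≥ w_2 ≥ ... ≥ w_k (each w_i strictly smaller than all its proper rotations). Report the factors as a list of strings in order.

emit factor 1: 'f' (i=0, period=1)
emit factor 2: 'f' (i=1, period=1)
emit factor 3: 'acdbcbfeeccbaeafffcbe' (i=2, period=21)
emit factor 4: 'abffcffeb' (i=23, period=9)
emit factor 5: 'a' (i=32, period=1)

["f", "f", "acdbcbfeeccbaeafffcbe", "abffcffeb", "a"]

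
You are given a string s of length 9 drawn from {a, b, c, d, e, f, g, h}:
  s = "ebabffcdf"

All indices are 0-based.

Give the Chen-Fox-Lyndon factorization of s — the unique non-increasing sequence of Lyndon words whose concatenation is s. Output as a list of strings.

emit factor 1: 'e' (i=0, period=1)
emit factor 2: 'b' (i=1, period=1)
emit factor 3: 'abffcdf' (i=2, period=7)

["e", "b", "abffcdf"]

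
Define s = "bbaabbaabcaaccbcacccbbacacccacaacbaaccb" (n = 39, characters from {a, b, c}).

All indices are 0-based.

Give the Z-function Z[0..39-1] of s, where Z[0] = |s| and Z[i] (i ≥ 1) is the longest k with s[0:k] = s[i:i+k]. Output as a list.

[39, 1, 0, 0, 5, 1, 0, 0, 1, 0, 0, 0, 0, 0, 1, 0, 0, 0, 0, 0, 3, 1, 0, 0, 0, 0, 0, 0, 0, 0, 0, 0, 0, 1, 0, 0, 0, 0, 1]

Z[0]=39
i=1: outside box; Z[1]=1 extend→box=[1,2)
i=2: outside box; Z[2]=0
i=3: outside box; Z[3]=0
i=4: outside box; Z[4]=5 extend→box=[4,9)
i=5: min(r-i=4, Z[1]=1)=1; Z[5]=1
i=6: min(r-i=3, Z[2]=0)=0; Z[6]=0
i=7: min(r-i=2, Z[3]=0)=0; Z[7]=0
i=8: min(r-i=1, Z[4]=5)=1; Z[8]=1
i=9: outside box; Z[9]=0
i=10: outside box; Z[10]=0
i=11: outside box; Z[11]=0
i=12: outside box; Z[12]=0
i=13: outside box; Z[13]=0
i=14: outside box; Z[14]=1 extend→box=[14,15)
i=15: outside box; Z[15]=0
i=16: outside box; Z[16]=0
i=17: outside box; Z[17]=0
i=18: outside box; Z[18]=0
i=19: outside box; Z[19]=0
i=20: outside box; Z[20]=3 extend→box=[20,23)
i=21: min(r-i=2, Z[1]=1)=1; Z[21]=1
i=22: min(r-i=1, Z[2]=0)=0; Z[22]=0
i=23: outside box; Z[23]=0
i=24: outside box; Z[24]=0
i=25: outside box; Z[25]=0
i=26: outside box; Z[26]=0
i=27: outside box; Z[27]=0
i=28: outside box; Z[28]=0
i=29: outside box; Z[29]=0
i=30: outside box; Z[30]=0
i=31: outside box; Z[31]=0
i=32: outside box; Z[32]=0
i=33: outside box; Z[33]=1 extend→box=[33,34)
i=34: outside box; Z[34]=0
i=35: outside box; Z[35]=0
i=36: outside box; Z[36]=0
i=37: outside box; Z[37]=0
i=38: outside box; Z[38]=1 extend→box=[38,39)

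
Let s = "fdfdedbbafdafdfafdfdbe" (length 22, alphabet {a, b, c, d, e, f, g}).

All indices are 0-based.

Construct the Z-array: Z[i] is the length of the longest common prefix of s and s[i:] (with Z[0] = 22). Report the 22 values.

Z[0]=22
i=1: i≥r, start 0; Z[1]=0
i=2: i≥r, start 0; Z[2]=2 grow→box=[2,4)
i=3: min(r-i=1, Z[1]=0)=0; Z[3]=0
i=4: i≥r, start 0; Z[4]=0
i=5: i≥r, start 0; Z[5]=0
i=6: i≥r, start 0; Z[6]=0
i=7: i≥r, start 0; Z[7]=0
i=8: i≥r, start 0; Z[8]=0
i=9: i≥r, start 0; Z[9]=2 grow→box=[9,11)
i=10: min(r-i=1, Z[1]=0)=0; Z[10]=0
i=11: i≥r, start 0; Z[11]=0
i=12: i≥r, start 0; Z[12]=3 grow→box=[12,15)
i=13: min(r-i=2, Z[1]=0)=0; Z[13]=0
i=14: min(r-i=1, Z[2]=2)=1; Z[14]=1
i=15: i≥r, start 0; Z[15]=0
i=16: i≥r, start 0; Z[16]=4 grow→box=[16,20)
i=17: min(r-i=3, Z[1]=0)=0; Z[17]=0
i=18: min(r-i=2, Z[2]=2)=2; Z[18]=2
i=19: min(r-i=1, Z[3]=0)=0; Z[19]=0
i=20: i≥r, start 0; Z[20]=0
i=21: i≥r, start 0; Z[21]=0

[22, 0, 2, 0, 0, 0, 0, 0, 0, 2, 0, 0, 3, 0, 1, 0, 4, 0, 2, 0, 0, 0]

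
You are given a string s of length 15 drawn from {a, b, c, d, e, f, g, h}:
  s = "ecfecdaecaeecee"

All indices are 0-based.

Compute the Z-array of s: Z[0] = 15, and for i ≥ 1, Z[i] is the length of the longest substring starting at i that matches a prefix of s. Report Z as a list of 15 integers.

[15, 0, 0, 2, 0, 0, 0, 2, 0, 0, 1, 2, 0, 1, 1]

Z[0]=15
i=1: fresh scan; Z[1]=0
i=2: fresh scan; Z[2]=0
i=3: fresh scan; Z[3]=2 grow→box=[3,5)
i=4: min(r-i=1, Z[1]=0)=0; Z[4]=0
i=5: fresh scan; Z[5]=0
i=6: fresh scan; Z[6]=0
i=7: fresh scan; Z[7]=2 grow→box=[7,9)
i=8: min(r-i=1, Z[1]=0)=0; Z[8]=0
i=9: fresh scan; Z[9]=0
i=10: fresh scan; Z[10]=1 grow→box=[10,11)
i=11: fresh scan; Z[11]=2 grow→box=[11,13)
i=12: min(r-i=1, Z[1]=0)=0; Z[12]=0
i=13: fresh scan; Z[13]=1 grow→box=[13,14)
i=14: fresh scan; Z[14]=1 grow→box=[14,15)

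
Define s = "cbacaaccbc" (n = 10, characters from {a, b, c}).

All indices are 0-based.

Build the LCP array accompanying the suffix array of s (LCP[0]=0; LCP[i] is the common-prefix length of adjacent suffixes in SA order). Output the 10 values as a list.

[0, 1, 2, 0, 1, 0, 1, 1, 2, 1]

sorted suffixes:
  #0 SA[0]=4  'aaccbc'
  #1 SA[1]=2  'acaaccbc'
  #2 SA[2]=5  'accbc'
  #3 SA[3]=1  'bacaaccbc'
  #4 SA[4]=8  'bc'
  #5 SA[5]=9  'c'
  #6 SA[6]=3  'caaccbc'
  #7 SA[7]=0  'cbacaaccbc'
  #8 SA[8]=7  'cbc'
  #9 SA[9]=6  'ccbc'

SA = [4, 2, 5, 1, 8, 9, 3, 0, 7, 6]
i: (SA[i-1],SA[i]) lcp shared
  1: (4,2) 1 'a'
  2: (2,5) 2 'ac'
  3: (5,1) 0 ''
  4: (1,8) 1 'b'
  5: (8,9) 0 ''
  6: (9,3) 1 'c'
  7: (3,0) 1 'c'
  8: (0,7) 2 'cb'
  9: (7,6) 1 'c'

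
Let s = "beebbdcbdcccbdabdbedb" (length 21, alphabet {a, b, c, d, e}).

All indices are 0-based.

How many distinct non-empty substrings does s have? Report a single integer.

205

sorted suffixes:
  #0 SA[0]=14  'abdbedb'
  #1 SA[1]=20  'b'
  #2 SA[2]=3  'bbdcbdcccbdabdbedb'
  #3 SA[3]=12  'bdabdbedb'
  #4 SA[4]=15  'bdbedb'
  #5 SA[5]=4  'bdcbdcccbdabdbedb'
  #6 SA[6]=7  'bdcccbdabdbedb'
  #7 SA[7]=17  'bedb'
  #8 SA[8]=0  'beebbdcbdcccbdabdbedb'
  #9 SA[9]=11  'cbdabdbedb'
  #10 SA[10]=6  'cbdcccbdabdbedb'
  #11 SA[11]=10  'ccbdabdbedb'
  #12 SA[12]=9  'cccbdabdbedb'
  #13 SA[13]=13  'dabdbedb'
  #14 SA[14]=19  'db'
  #15 SA[15]=16  'dbedb'
  #16 SA[16]=5  'dcbdcccbdabdbedb'
  #17 SA[17]=8  'dcccbdabdbedb'
  #18 SA[18]=2  'ebbdcbdcccbdabdbedb'
  #19 SA[19]=18  'edb'
  #20 SA[20]=1  'eebbdcbdcccbdabdbedb'

SA = [14, 20, 3, 12, 15, 4, 7, 17, 0, 11, 6, 10, 9, 13, 19, 16, 5, 8, 2, 18, 1]
i: (SA[i-1],SA[i]) lcp shared
  1: (14,20) 0 ''
  2: (20,3) 1 'b'
  3: (3,12) 1 'b'
  4: (12,15) 2 'bd'
  5: (15,4) 2 'bd'
  6: (4,7) 3 'bdc'
  7: (7,17) 1 'b'
  8: (17,0) 2 'be'
  9: (0,11) 0 ''
  10: (11,6) 3 'cbd'
  11: (6,10) 1 'c'
  12: (10,9) 2 'cc'
  13: (9,13) 0 ''
  14: (13,19) 1 'd'
  15: (19,16) 2 'db'
  16: (16,5) 1 'd'
  17: (5,8) 2 'dc'
  18: (8,2) 0 ''
  19: (2,18) 1 'e'
  20: (18,1) 1 'e'

n(n+1)/2 = 21·22/2 = 231
Σ LCP = 0 + 0 + 1 + 1 + 2 + 2 + 3 + 1 + 2 + 0 + 3 + 1 + 2 + 0 + 1 + 2 + 1 + 2 + 0 + 1 + 1 = 26
distinct = 231 − 26 = 205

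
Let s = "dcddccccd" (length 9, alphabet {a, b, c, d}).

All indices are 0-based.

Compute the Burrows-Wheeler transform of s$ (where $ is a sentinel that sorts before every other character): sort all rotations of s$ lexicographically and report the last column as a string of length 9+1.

rank  rotation    last
    0  $dcddccccd  d
    1  ccccd$dcdd  d
    2  cccd$dcddc  c
    3  ccd$dcddcc  c
    4  cd$dcddccc  c
    5  cddccccd$d  d
    6  d$dcddcccc  c
    7  dccccd$dcd  d
    8  dcddccccd$  $
    9  ddccccd$dc  c

ddcccdcd$c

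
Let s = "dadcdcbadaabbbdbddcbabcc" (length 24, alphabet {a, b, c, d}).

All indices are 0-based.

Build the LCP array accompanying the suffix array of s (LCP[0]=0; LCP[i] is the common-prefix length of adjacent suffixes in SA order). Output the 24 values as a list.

sorted suffixes:
  #0 SA[0]=9  'aabbbdbddcbabcc'
  #1 SA[1]=10  'abbbdbddcbabcc'
  #2 SA[2]=20  'abcc'
  #3 SA[3]=7  'adaabbbdbddcbabcc'
  #4 SA[4]=1  'adcdcbadaabbbdbddcbabcc'
  #5 SA[5]=19  'babcc'
  #6 SA[6]=6  'badaabbbdbddcbabcc'
  #7 SA[7]=11  'bbbdbddcbabcc'
  #8 SA[8]=12  'bbdbddcbabcc'
  #9 SA[9]=21  'bcc'
  #10 SA[10]=13  'bdbddcbabcc'
  #11 SA[11]=15  'bddcbabcc'
  #12 SA[12]=23  'c'
  #13 SA[13]=18  'cbabcc'
  #14 SA[14]=5  'cbadaabbbdbddcbabcc'
  #15 SA[15]=22  'cc'
  #16 SA[16]=3  'cdcbadaabbbdbddcbabcc'
  #17 SA[17]=8  'daabbbdbddcbabcc'
  #18 SA[18]=0  'dadcdcbadaabbbdbddcbabcc'
  #19 SA[19]=14  'dbddcbabcc'
  #20 SA[20]=17  'dcbabcc'
  #21 SA[21]=4  'dcbadaabbbdbddcbabcc'
  #22 SA[22]=2  'dcdcbadaabbbdbddcbabcc'
  #23 SA[23]=16  'ddcbabcc'

SA = [9, 10, 20, 7, 1, 19, 6, 11, 12, 21, 13, 15, 23, 18, 5, 22, 3, 8, 0, 14, 17, 4, 2, 16]
[i] adj suffixes → lcp
  [1] 9/10 → 1 ('a')
  [2] 10/20 → 2 ('ab')
  [3] 20/7 → 1 ('a')
  [4] 7/1 → 2 ('ad')
  [5] 1/19 → 0 ('')
  [6] 19/6 → 2 ('ba')
  [7] 6/11 → 1 ('b')
  [8] 11/12 → 2 ('bb')
  [9] 12/21 → 1 ('b')
  [10] 21/13 → 1 ('b')
  [11] 13/15 → 2 ('bd')
  [12] 15/23 → 0 ('')
  [13] 23/18 → 1 ('c')
  [14] 18/5 → 3 ('cba')
  [15] 5/22 → 1 ('c')
  [16] 22/3 → 1 ('c')
  [17] 3/8 → 0 ('')
  [18] 8/0 → 2 ('da')
  [19] 0/14 → 1 ('d')
  [20] 14/17 → 1 ('d')
  [21] 17/4 → 4 ('dcba')
  [22] 4/2 → 2 ('dc')
  [23] 2/16 → 1 ('d')

[0, 1, 2, 1, 2, 0, 2, 1, 2, 1, 1, 2, 0, 1, 3, 1, 1, 0, 2, 1, 1, 4, 2, 1]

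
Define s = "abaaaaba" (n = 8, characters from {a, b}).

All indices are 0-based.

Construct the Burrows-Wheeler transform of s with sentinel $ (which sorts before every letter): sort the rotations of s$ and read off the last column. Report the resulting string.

rank  rotation   last
    0  $abaaaaba  a
    1  a$abaaaab  b
    2  aaaaba$ab  b
    3  aaaba$aba  a
    4  aaba$abaa  a
    5  aba$abaaa  a
    6  abaaaaba$  $
    7  ba$abaaaa  a
    8  baaaaba$a  a

abbaaa$aa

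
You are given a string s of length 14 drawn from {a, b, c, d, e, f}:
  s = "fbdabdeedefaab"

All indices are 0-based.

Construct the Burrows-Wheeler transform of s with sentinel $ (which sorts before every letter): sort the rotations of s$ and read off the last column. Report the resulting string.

rank  rotation         last
    0  $fbdabdeedefaab  b
    1  aab$fbdabdeedef  f
    2  ab$fbdabdeedefa  a
    3  abdeedefaab$fbd  d
    4  b$fbdabdeedefaa  a
    5  bdabdeedefaab$f  f
    6  bdeedefaab$fbda  a
    7  dabdeedefaab$fb  b
    8  deedefaab$fbdab  b
    9  defaab$fbdabdee  e
   10  edefaab$fbdabde  e
   11  eedefaab$fbdabd  d
   12  efaab$fbdabdeed  d
   13  faab$fbdabdeede  e
   14  fbdabdeedefaab$  $

bfadafabbeedde$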